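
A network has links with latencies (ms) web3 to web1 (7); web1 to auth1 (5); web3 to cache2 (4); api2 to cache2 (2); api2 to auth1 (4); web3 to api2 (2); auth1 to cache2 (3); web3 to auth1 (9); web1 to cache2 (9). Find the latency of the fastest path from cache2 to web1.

Checking several routes:
cache2 -> web3 -> web1: 4 + 7 = 11
cache2 -> api2 -> web3 -> web1: 2 + 2 + 7 = 11
cache2 -> auth1 -> web1: 3 + 5 = 8
cache2 -> web1: 9
Shortest: 8 ms.

8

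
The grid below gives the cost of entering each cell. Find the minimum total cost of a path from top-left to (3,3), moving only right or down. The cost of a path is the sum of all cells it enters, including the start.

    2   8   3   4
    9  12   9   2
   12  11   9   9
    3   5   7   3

31

Path (0,0) (0,1) (0,2) (0,3) (1,3) (2,3) (3,3): 2 + 8 + 3 + 4 + 2 + 9 + 3 = 31.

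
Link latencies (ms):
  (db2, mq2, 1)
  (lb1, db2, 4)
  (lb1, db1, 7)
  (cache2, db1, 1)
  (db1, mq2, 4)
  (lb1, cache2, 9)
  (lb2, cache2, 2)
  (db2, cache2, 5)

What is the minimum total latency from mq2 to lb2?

Comparing a few candidate routes:
mq2 → db2 → lb1 → db1 → cache2 → lb2: 1 + 4 + 7 + 1 + 2 = 15
mq2 → db2 → lb1 → cache2 → lb2: 1 + 4 + 9 + 2 = 16
mq2 → db2 → cache2 → lb2: 1 + 5 + 2 = 8
mq2 → db1 → cache2 → lb2: 4 + 1 + 2 = 7
Best route has total 7 ms.

7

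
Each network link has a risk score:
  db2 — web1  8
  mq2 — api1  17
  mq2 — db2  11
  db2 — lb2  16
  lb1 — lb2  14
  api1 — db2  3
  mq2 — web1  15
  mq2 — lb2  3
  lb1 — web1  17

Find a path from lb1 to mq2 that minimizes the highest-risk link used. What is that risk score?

14

Checking several routes:
lb1 - lb2 - db2 - api1 - mq2: max(14, 16, 3, 17) = 17
lb1 - lb2 - db2 - mq2: max(14, 16, 11) = 16
lb1 - lb2 - db2 - web1 - mq2: max(14, 16, 8, 15) = 16
lb1 - lb2 - mq2: max(14, 3) = 14
lb1 - web1 - mq2: max(17, 15) = 17
lb1 - web1 - db2 - lb2 - mq2: max(17, 8, 16, 3) = 17
The minimum achievable maximum is 14.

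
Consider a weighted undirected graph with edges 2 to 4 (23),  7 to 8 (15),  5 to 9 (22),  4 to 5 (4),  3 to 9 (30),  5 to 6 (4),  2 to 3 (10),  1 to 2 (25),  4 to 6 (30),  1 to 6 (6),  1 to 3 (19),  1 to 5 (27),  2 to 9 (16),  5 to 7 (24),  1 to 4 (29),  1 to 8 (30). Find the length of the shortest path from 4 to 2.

23

A few of the 4→2 routes:
4 - 5 - 9 - 2: 4 + 22 + 16 = 42
4 - 5 - 6 - 1 - 2: 4 + 4 + 6 + 25 = 39
4 - 2: 23
Best route has total 23.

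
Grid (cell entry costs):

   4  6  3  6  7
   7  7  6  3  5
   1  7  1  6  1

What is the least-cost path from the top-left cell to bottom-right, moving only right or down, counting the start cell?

Path r0c0 → r0c1 → r0c2 → r1c2 → r2c2 → r2c3 → r2c4: 4 + 6 + 3 + 6 + 1 + 6 + 1 = 27.

27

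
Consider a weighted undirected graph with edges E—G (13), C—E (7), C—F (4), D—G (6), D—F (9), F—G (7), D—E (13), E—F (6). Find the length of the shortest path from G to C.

11

Comparing a few candidate routes:
G→E→F→C: 13 + 6 + 4 = 23
G→F→E→C: 7 + 6 + 7 = 20
G→E→C: 13 + 7 = 20
G→F→C: 7 + 4 = 11
G→D→F→C: 6 + 9 + 4 = 19
G→D→E→C: 6 + 13 + 7 = 26
Shortest: 11.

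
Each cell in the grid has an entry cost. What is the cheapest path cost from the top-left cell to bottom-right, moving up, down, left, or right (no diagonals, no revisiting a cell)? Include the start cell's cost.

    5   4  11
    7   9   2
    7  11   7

27

One optimal route is [0,0] [0,1] [1,1] [1,2] [2,2].
Its cost is 5 + 4 + 9 + 2 + 7 = 27.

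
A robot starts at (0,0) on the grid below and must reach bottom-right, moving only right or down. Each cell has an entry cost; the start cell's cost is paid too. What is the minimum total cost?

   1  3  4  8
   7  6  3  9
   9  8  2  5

Cheapest: (0,0) → (0,1) → (0,2) → (1,2) → (2,2) → (2,3)
  1 + 3 + 4 + 3 + 2 + 5 = 18
For comparison, the top-then-right route costs 30.

18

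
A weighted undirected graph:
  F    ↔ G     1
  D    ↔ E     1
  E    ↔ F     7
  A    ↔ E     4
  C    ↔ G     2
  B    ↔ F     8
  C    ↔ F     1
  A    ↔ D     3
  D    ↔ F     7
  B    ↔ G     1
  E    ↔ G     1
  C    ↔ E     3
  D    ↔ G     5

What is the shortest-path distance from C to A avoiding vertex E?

A few of the C→A routes:
C→G→F→D→A: 2 + 1 + 7 + 3 = 13
C→F→D→A: 1 + 7 + 3 = 11
C→F→B→G→D→A: 1 + 8 + 1 + 5 + 3 = 18
C→G→D→A: 2 + 5 + 3 = 10
C→F→G→D→A: 1 + 1 + 5 + 3 = 10
The minimum is 10.

10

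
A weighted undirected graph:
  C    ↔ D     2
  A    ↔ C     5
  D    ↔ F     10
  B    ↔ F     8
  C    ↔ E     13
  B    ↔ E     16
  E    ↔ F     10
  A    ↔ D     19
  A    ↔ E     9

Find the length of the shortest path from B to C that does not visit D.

29

Some routes from B to C avoiding D:
B -> E -> A -> C: 16 + 9 + 5 = 30
B -> E -> C: 16 + 13 = 29
B -> F -> E -> C: 8 + 10 + 13 = 31
Shortest: 29.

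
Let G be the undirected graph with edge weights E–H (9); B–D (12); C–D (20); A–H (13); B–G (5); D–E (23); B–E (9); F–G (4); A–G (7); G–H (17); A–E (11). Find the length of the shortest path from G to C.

Comparing a few candidate routes:
G -> A -> E -> B -> D -> C: 7 + 11 + 9 + 12 + 20 = 59
G -> B -> D -> C: 5 + 12 + 20 = 37
G -> B -> E -> D -> C: 5 + 9 + 23 + 20 = 57
The minimum is 37.

37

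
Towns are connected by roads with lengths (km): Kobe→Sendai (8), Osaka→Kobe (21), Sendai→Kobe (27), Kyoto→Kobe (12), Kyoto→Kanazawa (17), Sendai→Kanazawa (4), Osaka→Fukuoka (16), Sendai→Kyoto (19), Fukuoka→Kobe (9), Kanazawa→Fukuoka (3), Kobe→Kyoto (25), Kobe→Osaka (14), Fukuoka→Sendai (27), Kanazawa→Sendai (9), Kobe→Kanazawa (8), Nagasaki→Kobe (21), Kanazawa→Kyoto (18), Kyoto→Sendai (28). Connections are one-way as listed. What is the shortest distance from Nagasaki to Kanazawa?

29

Some routes from Nagasaki to Kanazawa:
Nagasaki-Kobe-Sendai-Kanazawa: 21 + 8 + 4 = 33
Nagasaki-Kobe-Kanazawa: 21 + 8 = 29
Nagasaki-Kobe-Osaka-Fukuoka-Sendai-Kanazawa: 21 + 14 + 16 + 27 + 4 = 82
Nagasaki-Kobe-Sendai-Kyoto-Kanazawa: 21 + 8 + 19 + 17 = 65
Nagasaki-Kobe-Kyoto-Kanazawa: 21 + 25 + 17 = 63
Nagasaki-Kobe-Kyoto-Sendai-Kanazawa: 21 + 25 + 28 + 4 = 78
Best route has total 29 km.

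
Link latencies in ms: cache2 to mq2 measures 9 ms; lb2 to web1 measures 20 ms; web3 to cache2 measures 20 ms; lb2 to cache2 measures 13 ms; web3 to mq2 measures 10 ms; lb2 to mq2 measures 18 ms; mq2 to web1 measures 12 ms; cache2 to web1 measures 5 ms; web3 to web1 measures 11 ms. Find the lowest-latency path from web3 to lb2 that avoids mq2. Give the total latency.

29

Paths from web3 to lb2 avoiding mq2:
web3 → cache2 → web1 → lb2: 20 + 5 + 20 = 45
web3 → web1 → lb2: 11 + 20 = 31
web3 → web1 → cache2 → lb2: 11 + 5 + 13 = 29
web3 → cache2 → lb2: 20 + 13 = 33
The minimum is 29 ms.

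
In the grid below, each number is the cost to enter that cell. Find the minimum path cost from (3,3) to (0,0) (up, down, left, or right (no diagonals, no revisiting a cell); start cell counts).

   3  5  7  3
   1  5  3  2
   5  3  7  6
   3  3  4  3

22

Best path: (3,3) -> (3,2) -> (3,1) -> (2,1) -> (1,1) -> (1,0) -> (0,0)
Cost: 3 + 4 + 3 + 3 + 5 + 1 + 3 = 22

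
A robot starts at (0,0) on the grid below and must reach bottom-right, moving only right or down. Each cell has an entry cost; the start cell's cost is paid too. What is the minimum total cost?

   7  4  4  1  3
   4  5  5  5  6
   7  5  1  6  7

32

Cheapest: r0c0 r0c1 r0c2 r0c3 r0c4 r1c4 r2c4
  7 + 4 + 4 + 1 + 3 + 6 + 7 = 32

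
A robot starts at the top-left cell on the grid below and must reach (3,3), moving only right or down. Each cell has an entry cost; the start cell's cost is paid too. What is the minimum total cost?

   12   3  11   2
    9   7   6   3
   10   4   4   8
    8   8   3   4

37

One optimal route is r0c0 r0c1 r1c1 r2c1 r2c2 r3c2 r3c3.
Its cost is 12 + 3 + 7 + 4 + 4 + 3 + 4 = 37.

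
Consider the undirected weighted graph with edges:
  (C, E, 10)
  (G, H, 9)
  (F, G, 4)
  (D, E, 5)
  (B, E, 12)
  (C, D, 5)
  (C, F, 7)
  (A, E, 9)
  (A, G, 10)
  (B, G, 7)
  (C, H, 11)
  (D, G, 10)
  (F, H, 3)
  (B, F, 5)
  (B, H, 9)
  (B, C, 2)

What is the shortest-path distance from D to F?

12

Checking several routes:
D - G - F: 10 + 4 = 14
D - C - B - F: 5 + 2 + 5 = 12
D - C - B - G - F: 5 + 2 + 7 + 4 = 18
D - C - B - H - F: 5 + 2 + 9 + 3 = 19
D - C - F: 5 + 7 = 12
D - C - H - F: 5 + 11 + 3 = 19
Best route has total 12.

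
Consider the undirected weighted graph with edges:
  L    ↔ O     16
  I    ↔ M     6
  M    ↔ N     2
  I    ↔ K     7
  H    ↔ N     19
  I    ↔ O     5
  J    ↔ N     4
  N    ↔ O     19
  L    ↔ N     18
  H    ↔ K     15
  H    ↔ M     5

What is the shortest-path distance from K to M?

Comparing a few candidate routes:
K-I-O-N-M: 7 + 5 + 19 + 2 = 33
K-I-M: 7 + 6 = 13
K-H-M: 15 + 5 = 20
Shortest: 13.

13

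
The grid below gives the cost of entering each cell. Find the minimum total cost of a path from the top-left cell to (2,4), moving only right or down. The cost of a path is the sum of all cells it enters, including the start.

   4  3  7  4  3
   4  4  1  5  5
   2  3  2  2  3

19

Best path: r0c0 r0c1 r1c1 r1c2 r2c2 r2c3 r2c4
Cost: 4 + 3 + 4 + 1 + 2 + 2 + 3 = 19
For comparison, the top-then-right route costs 29.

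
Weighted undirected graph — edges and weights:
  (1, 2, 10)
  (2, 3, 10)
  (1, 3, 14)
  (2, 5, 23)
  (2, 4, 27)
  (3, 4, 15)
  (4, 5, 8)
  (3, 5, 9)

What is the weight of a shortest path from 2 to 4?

Comparing a few candidate routes:
2 -> 4: 27
2 -> 5 -> 4: 23 + 8 = 31
2 -> 3 -> 4: 10 + 15 = 25
2 -> 3 -> 5 -> 4: 10 + 9 + 8 = 27
Shortest: 25.

25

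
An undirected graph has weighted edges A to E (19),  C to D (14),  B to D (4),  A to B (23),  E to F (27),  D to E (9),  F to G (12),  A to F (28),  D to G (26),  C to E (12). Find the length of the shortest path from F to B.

Comparing a few candidate routes:
F-A-B: 28 + 23 = 51
F-E-A-B: 27 + 19 + 23 = 69
F-E-C-D-B: 27 + 12 + 14 + 4 = 57
F-A-E-D-B: 28 + 19 + 9 + 4 = 60
F-E-D-B: 27 + 9 + 4 = 40
F-G-D-B: 12 + 26 + 4 = 42
The minimum is 40.

40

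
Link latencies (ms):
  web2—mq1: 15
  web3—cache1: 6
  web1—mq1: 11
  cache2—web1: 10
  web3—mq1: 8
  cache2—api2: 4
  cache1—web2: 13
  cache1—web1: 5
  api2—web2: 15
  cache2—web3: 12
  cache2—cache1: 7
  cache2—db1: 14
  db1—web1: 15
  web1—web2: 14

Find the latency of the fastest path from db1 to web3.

Comparing a few candidate routes:
db1→cache2→cache1→web3: 14 + 7 + 6 = 27
db1→cache2→web3: 14 + 12 = 26
db1→web1→cache1→web3: 15 + 5 + 6 = 26
Best route has total 26 ms.

26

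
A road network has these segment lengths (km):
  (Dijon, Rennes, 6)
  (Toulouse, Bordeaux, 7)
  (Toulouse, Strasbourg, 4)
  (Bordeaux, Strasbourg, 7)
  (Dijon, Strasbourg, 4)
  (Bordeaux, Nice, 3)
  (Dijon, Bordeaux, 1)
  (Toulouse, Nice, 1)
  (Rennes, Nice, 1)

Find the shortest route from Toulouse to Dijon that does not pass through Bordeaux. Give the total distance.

Candidate routes:
Toulouse-Nice-Rennes-Dijon: 1 + 1 + 6 = 8
Toulouse-Strasbourg-Dijon: 4 + 4 = 8
Best route has total 8 km.

8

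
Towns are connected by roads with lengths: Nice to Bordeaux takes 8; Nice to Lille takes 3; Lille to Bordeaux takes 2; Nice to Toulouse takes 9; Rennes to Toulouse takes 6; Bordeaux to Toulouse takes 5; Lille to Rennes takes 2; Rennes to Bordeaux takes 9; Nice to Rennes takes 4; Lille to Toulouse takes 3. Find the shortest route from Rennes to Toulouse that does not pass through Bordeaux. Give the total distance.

Routes from Rennes to Toulouse avoiding Bordeaux:
Rennes -> Toulouse: 6
Rennes -> Nice -> Lille -> Toulouse: 4 + 3 + 3 = 10
Rennes -> Lille -> Toulouse: 2 + 3 = 5
Rennes -> Nice -> Toulouse: 4 + 9 = 13
Rennes -> Lille -> Nice -> Toulouse: 2 + 3 + 9 = 14
The minimum is 5.

5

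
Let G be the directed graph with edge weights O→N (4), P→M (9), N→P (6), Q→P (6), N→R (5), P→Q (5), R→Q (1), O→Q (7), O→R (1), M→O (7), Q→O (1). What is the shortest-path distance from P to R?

Routes from P to R:
P → M → O → N → R: 9 + 7 + 4 + 5 = 25
P → Q → O → R: 5 + 1 + 1 = 7
P → M → O → R: 9 + 7 + 1 = 17
P → Q → O → N → R: 5 + 1 + 4 + 5 = 15
Shortest: 7.

7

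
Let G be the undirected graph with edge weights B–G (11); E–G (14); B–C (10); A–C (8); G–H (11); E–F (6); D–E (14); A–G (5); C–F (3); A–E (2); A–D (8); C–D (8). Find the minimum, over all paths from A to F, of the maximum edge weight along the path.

6

Checking several routes:
A→C→F: max(8, 3) = 8
A→D→C→F: max(8, 8, 3) = 8
A→E→F: max(2, 6) = 6
Best route has worst link 6.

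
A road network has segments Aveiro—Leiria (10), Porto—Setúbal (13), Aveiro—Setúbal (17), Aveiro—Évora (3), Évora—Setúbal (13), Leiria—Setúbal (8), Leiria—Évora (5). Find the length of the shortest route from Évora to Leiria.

Routes from Évora to Leiria:
Évora-Leiria: 5
Évora-Aveiro-Leiria: 3 + 10 = 13
Évora-Aveiro-Setúbal-Leiria: 3 + 17 + 8 = 28
Évora-Setúbal-Aveiro-Leiria: 13 + 17 + 10 = 40
Évora-Setúbal-Leiria: 13 + 8 = 21
Shortest: 5 km.

5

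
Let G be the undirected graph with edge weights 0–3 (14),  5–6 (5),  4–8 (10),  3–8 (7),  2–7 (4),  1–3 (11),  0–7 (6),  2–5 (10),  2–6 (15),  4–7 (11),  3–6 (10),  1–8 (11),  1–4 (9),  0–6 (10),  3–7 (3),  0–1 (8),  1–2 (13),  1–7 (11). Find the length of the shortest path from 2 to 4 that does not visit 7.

22

A few of the 2→4 routes:
2→6→3→8→4: 15 + 10 + 7 + 10 = 42
2→1→3→8→4: 13 + 11 + 7 + 10 = 41
2→6→0→1→4: 15 + 10 + 8 + 9 = 42
2→1→8→4: 13 + 11 + 10 = 34
2→1→4: 13 + 9 = 22
2→5→6→3→8→4: 10 + 5 + 10 + 7 + 10 = 42
Shortest: 22.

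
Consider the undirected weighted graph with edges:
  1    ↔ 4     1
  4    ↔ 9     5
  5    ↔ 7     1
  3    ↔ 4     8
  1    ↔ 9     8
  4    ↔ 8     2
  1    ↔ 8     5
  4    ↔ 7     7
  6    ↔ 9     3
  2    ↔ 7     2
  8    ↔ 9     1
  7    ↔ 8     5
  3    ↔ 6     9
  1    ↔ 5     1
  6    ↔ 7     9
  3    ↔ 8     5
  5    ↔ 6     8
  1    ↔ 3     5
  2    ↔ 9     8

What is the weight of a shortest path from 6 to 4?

Some routes from 6 to 4:
6 -> 5 -> 1 -> 4: 8 + 1 + 1 = 10
6 -> 9 -> 4: 3 + 5 = 8
6 -> 9 -> 8 -> 4: 3 + 1 + 2 = 6
Best route has total 6.

6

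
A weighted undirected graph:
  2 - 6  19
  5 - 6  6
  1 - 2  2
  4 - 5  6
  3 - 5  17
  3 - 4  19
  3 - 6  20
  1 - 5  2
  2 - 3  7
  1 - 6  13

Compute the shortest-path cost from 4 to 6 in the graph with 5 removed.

Candidate routes:
4 - 3 - 6: 19 + 20 = 39
4 - 3 - 2 - 6: 19 + 7 + 19 = 45
4 - 3 - 2 - 1 - 6: 19 + 7 + 2 + 13 = 41
The minimum is 39.

39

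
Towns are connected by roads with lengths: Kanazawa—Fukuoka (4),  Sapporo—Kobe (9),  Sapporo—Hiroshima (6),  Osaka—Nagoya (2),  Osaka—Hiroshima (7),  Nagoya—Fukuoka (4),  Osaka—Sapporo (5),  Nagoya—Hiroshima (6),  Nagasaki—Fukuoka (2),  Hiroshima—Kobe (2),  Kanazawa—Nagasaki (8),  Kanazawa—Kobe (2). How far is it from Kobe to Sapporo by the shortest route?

8

Comparing a few candidate routes:
Kobe → Hiroshima → Osaka → Sapporo: 2 + 7 + 5 = 14
Kobe → Hiroshima → Sapporo: 2 + 6 = 8
Kobe → Hiroshima → Nagoya → Osaka → Sapporo: 2 + 6 + 2 + 5 = 15
Kobe → Sapporo: 9
Shortest: 8.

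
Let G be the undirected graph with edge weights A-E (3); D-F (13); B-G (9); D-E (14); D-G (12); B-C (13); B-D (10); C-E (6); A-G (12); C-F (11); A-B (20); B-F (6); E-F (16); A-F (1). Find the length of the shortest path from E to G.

Some routes from E to G:
E - D - G: 14 + 12 = 26
E - A - G: 3 + 12 = 15
E - A - F - B - G: 3 + 1 + 6 + 9 = 19
E - C - B - G: 6 + 13 + 9 = 28
The minimum is 15.

15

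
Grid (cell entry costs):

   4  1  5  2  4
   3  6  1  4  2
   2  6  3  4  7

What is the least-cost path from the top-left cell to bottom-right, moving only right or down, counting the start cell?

Cheapest: r0c0 → r0c1 → r0c2 → r1c2 → r1c3 → r1c4 → r2c4
  4 + 1 + 5 + 1 + 4 + 2 + 7 = 24
For comparison, the top-then-right route costs 25.

24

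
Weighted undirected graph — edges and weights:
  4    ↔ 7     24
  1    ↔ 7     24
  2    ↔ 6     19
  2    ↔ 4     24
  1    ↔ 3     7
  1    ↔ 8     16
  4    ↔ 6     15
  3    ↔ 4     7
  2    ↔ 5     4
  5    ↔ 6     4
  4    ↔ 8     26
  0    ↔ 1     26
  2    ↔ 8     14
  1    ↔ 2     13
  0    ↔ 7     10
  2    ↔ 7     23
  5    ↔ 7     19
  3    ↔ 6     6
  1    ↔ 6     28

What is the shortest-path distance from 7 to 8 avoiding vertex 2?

40

Comparing a few candidate routes:
7 → 4 → 8: 24 + 26 = 50
7 → 1 → 8: 24 + 16 = 40
7 → 0 → 1 → 8: 10 + 26 + 16 = 52
Best route has total 40.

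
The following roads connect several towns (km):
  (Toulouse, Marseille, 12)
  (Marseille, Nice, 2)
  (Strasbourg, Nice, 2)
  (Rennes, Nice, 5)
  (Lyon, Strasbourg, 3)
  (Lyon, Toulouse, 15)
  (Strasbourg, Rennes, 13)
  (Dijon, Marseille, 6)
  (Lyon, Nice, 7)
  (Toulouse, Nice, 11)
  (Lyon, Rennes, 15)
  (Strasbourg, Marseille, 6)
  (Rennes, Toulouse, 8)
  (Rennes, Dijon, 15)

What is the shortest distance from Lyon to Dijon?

Some routes from Lyon to Dijon:
Lyon→Nice→Marseille→Dijon: 7 + 2 + 6 = 15
Lyon→Strasbourg→Marseille→Dijon: 3 + 6 + 6 = 15
Lyon→Strasbourg→Nice→Marseille→Dijon: 3 + 2 + 2 + 6 = 13
Lyon→Nice→Strasbourg→Marseille→Dijon: 7 + 2 + 6 + 6 = 21
The minimum is 13 km.

13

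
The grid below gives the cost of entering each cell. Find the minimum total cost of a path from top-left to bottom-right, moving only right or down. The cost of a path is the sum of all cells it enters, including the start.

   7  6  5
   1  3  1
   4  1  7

Take [0,0] -> [1,0] -> [1,1] -> [1,2] -> [2,2] for a total of 7 + 1 + 3 + 1 + 7 = 19.
For comparison, the top-then-right route costs 26.

19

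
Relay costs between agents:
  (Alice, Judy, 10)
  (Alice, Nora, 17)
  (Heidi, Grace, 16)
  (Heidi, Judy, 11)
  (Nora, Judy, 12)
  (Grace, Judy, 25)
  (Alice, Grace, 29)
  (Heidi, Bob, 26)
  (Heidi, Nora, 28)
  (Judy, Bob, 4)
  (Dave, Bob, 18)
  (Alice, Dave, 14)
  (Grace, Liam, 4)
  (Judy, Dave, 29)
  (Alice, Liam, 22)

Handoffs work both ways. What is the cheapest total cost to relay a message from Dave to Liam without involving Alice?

51

A few of the Dave→Liam routes:
Dave - Judy - Grace - Liam: 29 + 25 + 4 = 58
Dave - Bob - Judy - Heidi - Grace - Liam: 18 + 4 + 11 + 16 + 4 = 53
Dave - Judy - Heidi - Grace - Liam: 29 + 11 + 16 + 4 = 60
Dave - Bob - Judy - Grace - Liam: 18 + 4 + 25 + 4 = 51
Best route has total 51.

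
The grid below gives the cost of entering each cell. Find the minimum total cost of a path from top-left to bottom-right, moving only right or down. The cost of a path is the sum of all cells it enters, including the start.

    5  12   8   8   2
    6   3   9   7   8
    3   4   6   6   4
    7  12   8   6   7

Take [0,0] -> [1,0] -> [1,1] -> [2,1] -> [2,2] -> [2,3] -> [2,4] -> [3,4] for a total of 5 + 6 + 3 + 4 + 6 + 6 + 4 + 7 = 41.
For comparison, the top-then-right route costs 54.

41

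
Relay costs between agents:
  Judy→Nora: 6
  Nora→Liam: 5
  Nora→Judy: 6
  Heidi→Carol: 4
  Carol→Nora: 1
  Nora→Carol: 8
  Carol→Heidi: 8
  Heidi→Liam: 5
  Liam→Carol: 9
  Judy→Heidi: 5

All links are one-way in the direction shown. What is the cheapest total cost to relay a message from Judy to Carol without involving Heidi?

Routes from Judy to Carol avoiding Heidi:
Judy -> Nora -> Liam -> Carol: 6 + 5 + 9 = 20
Judy -> Nora -> Carol: 6 + 8 = 14
Shortest: 14.

14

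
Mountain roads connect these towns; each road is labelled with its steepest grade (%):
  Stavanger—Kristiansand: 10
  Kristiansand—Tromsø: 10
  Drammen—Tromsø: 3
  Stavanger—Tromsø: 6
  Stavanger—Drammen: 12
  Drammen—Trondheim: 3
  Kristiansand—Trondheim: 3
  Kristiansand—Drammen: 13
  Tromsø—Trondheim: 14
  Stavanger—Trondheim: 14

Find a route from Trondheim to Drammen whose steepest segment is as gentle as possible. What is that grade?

3

Checking several routes:
Trondheim→Kristiansand→Stavanger→Drammen: max(3, 10, 12) = 12
Trondheim→Kristiansand→Drammen: max(3, 13) = 13
Trondheim→Kristiansand→Tromsø→Stavanger→Drammen: max(3, 10, 6, 12) = 12
Trondheim→Kristiansand→Tromsø→Drammen: max(3, 10, 3) = 10
Trondheim→Kristiansand→Stavanger→Tromsø→Drammen: max(3, 10, 6, 3) = 10
Trondheim→Drammen: max(3) = 3
The minimum achievable maximum is 3%.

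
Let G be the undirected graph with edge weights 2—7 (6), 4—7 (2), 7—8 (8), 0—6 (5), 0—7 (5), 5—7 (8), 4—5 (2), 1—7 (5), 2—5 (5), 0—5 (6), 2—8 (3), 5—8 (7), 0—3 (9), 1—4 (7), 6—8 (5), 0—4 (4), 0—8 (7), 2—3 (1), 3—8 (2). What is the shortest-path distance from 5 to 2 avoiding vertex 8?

5

Comparing a few candidate routes:
5 -> 4 -> 7 -> 2: 2 + 2 + 6 = 10
5 -> 7 -> 2: 8 + 6 = 14
5 -> 2: 5
The minimum is 5.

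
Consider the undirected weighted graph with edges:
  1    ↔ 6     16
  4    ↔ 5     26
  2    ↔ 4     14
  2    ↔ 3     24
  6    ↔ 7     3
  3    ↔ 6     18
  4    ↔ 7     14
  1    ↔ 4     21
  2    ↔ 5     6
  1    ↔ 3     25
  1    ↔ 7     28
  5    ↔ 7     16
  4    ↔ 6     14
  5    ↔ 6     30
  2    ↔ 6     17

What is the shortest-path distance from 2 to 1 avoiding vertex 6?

35

Some routes from 2 to 1 avoiding 6:
2 → 4 → 1: 14 + 21 = 35
2 → 5 → 4 → 1: 6 + 26 + 21 = 53
2 → 4 → 7 → 1: 14 + 14 + 28 = 56
2 → 3 → 1: 24 + 25 = 49
2 → 5 → 7 → 1: 6 + 16 + 28 = 50
The minimum is 35.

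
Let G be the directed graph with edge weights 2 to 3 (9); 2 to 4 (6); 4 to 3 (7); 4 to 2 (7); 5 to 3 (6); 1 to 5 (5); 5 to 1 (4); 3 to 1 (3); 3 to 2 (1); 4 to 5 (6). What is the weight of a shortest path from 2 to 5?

Routes from 2 to 5:
2 -> 4 -> 3 -> 1 -> 5: 6 + 7 + 3 + 5 = 21
2 -> 3 -> 1 -> 5: 9 + 3 + 5 = 17
2 -> 4 -> 5: 6 + 6 = 12
Best route has total 12.

12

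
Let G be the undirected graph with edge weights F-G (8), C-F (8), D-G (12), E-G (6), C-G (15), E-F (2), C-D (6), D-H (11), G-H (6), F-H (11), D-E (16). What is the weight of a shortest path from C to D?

Some routes from C to D:
C - F - G - D: 8 + 8 + 12 = 28
C - D: 6
C - F - E - D: 8 + 2 + 16 = 26
C - G - D: 15 + 12 = 27
C - F - E - G - D: 8 + 2 + 6 + 12 = 28
Shortest: 6.

6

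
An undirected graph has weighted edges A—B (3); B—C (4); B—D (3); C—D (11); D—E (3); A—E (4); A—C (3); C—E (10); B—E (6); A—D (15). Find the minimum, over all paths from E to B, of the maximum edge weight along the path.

3

Checking several routes:
E - A - B: max(4, 3) = 4
E - C - A - B: max(10, 3, 3) = 10
E - C - B: max(10, 4) = 10
E - B: max(6) = 6
E - A - C - B: max(4, 3, 4) = 4
E - D - B: max(3, 3) = 3
Smallest bottleneck: 3.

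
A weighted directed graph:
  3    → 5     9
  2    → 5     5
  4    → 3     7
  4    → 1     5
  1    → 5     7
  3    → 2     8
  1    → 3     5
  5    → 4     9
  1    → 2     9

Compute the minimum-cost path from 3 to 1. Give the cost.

Candidate routes:
3 -> 2 -> 5 -> 4 -> 1: 8 + 5 + 9 + 5 = 27
3 -> 5 -> 4 -> 1: 9 + 9 + 5 = 23
The minimum is 23.

23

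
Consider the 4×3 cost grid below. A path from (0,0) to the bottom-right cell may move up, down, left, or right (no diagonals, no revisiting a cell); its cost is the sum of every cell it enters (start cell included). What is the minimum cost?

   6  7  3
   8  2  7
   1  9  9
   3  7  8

One optimal route is r0c0→r1c0→r2c0→r3c0→r3c1→r3c2.
Its cost is 6 + 8 + 1 + 3 + 7 + 8 = 33.

33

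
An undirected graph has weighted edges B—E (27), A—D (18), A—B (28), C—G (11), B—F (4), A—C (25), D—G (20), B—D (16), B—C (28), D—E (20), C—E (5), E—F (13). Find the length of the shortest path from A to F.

Checking several routes:
A -> C -> E -> F: 25 + 5 + 13 = 43
A -> D -> B -> F: 18 + 16 + 4 = 38
A -> B -> F: 28 + 4 = 32
Best route has total 32.

32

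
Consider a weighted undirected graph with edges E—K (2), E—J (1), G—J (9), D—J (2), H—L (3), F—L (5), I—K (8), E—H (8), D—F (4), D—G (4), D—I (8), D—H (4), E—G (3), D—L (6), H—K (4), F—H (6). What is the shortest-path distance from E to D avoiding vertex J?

A few of the E→D routes:
E -> H -> D: 8 + 4 = 12
E -> K -> H -> D: 2 + 4 + 4 = 10
E -> G -> D: 3 + 4 = 7
E -> K -> H -> F -> D: 2 + 4 + 6 + 4 = 16
E -> K -> H -> L -> D: 2 + 4 + 3 + 6 = 15
Best route has total 7.

7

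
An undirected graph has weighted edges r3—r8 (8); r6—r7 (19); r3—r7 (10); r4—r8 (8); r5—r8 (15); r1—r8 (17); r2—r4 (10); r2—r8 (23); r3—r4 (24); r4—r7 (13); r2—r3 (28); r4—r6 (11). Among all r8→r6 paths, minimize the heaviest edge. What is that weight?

11

Some routes from r8 to r6:
r8→r3→r7→r4→r6: max(8, 10, 13, 11) = 13
r8→r4→r7→r6: max(8, 13, 19) = 19
r8→r4→r6: max(8, 11) = 11
r8→r3→r7→r6: max(8, 10, 19) = 19
r8→r2→r4→r7→r6: max(23, 10, 13, 19) = 23
r8→r2→r4→r6: max(23, 10, 11) = 23
Best route has worst link 11.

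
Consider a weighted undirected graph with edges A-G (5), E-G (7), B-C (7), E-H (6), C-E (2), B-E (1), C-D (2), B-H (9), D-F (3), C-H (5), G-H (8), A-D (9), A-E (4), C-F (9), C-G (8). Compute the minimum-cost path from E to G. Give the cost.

7

Some routes from E to G:
E-A-G: 4 + 5 = 9
E-G: 7
E-C-G: 2 + 8 = 10
E-H-G: 6 + 8 = 14
E-B-C-G: 1 + 7 + 8 = 16
E-C-H-G: 2 + 5 + 8 = 15
Shortest: 7.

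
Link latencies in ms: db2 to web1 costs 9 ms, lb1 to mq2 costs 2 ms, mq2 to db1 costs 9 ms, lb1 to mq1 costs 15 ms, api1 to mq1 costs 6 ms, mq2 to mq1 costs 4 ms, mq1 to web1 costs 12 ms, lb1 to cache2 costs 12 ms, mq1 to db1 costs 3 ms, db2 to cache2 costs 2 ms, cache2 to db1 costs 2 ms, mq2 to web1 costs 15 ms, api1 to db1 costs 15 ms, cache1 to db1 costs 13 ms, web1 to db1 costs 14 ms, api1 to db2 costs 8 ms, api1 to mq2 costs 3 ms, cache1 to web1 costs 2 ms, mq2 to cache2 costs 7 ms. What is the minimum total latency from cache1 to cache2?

13

A few of the cache1→cache2 routes:
cache1→web1→mq1→db1→cache2: 2 + 12 + 3 + 2 = 19
cache1→web1→db2→cache2: 2 + 9 + 2 = 13
cache1→web1→db1→cache2: 2 + 14 + 2 = 18
cache1→db1→cache2: 13 + 2 = 15
cache1→web1→mq2→cache2: 2 + 15 + 7 = 24
The minimum is 13 ms.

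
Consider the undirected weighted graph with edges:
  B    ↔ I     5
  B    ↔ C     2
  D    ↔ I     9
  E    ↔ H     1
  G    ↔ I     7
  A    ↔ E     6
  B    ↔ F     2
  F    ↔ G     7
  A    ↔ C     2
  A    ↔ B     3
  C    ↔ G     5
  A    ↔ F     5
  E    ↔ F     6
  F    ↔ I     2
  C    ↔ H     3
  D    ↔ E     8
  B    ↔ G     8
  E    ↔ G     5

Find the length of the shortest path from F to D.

A few of the F→D routes:
F-B-I-D: 2 + 5 + 9 = 16
F-B-C-H-E-D: 2 + 2 + 3 + 1 + 8 = 16
F-I-D: 2 + 9 = 11
F-A-C-H-E-D: 5 + 2 + 3 + 1 + 8 = 19
F-E-D: 6 + 8 = 14
F-A-E-D: 5 + 6 + 8 = 19
Best route has total 11.

11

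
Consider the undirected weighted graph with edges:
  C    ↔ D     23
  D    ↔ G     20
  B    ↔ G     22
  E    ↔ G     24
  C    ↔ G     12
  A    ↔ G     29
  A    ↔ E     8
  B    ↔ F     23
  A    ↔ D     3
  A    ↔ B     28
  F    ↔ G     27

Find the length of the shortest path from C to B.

34

A few of the C→B routes:
C→G→D→A→B: 12 + 20 + 3 + 28 = 63
C→D→A→B: 23 + 3 + 28 = 54
C→G→B: 12 + 22 = 34
C→G→F→B: 12 + 27 + 23 = 62
Shortest: 34.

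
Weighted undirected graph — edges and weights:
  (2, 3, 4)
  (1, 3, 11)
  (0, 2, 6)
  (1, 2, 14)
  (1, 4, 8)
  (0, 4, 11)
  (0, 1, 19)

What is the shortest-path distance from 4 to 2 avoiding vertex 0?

22

Routes from 4 to 2 avoiding 0:
4→1→2: 8 + 14 = 22
4→1→3→2: 8 + 11 + 4 = 23
Shortest: 22.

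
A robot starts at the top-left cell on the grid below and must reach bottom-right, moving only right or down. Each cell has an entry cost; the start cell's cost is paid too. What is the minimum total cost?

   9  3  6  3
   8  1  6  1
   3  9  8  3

23

Cheapest: (0,0)→(0,1)→(1,1)→(1,2)→(1,3)→(2,3)
  9 + 3 + 1 + 6 + 1 + 3 = 23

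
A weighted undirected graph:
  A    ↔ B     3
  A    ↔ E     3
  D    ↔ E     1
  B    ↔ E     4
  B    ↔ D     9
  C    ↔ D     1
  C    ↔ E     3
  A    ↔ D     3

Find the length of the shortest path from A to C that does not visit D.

Routes from A to C avoiding D:
A -> E -> C: 3 + 3 = 6
A -> B -> E -> C: 3 + 4 + 3 = 10
The minimum is 6.

6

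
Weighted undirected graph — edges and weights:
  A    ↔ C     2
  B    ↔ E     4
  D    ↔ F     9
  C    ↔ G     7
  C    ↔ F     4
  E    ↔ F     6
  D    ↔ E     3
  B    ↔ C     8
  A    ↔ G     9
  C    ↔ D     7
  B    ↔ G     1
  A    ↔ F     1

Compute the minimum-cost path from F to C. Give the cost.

Some routes from F to C:
F-D-C: 9 + 7 = 16
F-E-B-C: 6 + 4 + 8 = 18
F-C: 4
F-E-D-C: 6 + 3 + 7 = 16
F-A-G-C: 1 + 9 + 7 = 17
F-A-C: 1 + 2 = 3
The minimum is 3.

3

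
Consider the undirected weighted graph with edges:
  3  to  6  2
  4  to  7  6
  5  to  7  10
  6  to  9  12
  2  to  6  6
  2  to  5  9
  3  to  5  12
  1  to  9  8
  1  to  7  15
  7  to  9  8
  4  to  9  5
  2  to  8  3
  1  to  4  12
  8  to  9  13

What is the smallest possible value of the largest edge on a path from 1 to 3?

10

Checking several routes:
1→4→7→5→2→6→3: max(12, 6, 10, 9, 6, 2) = 12
1→9→4→7→5→2→6→3: max(8, 5, 6, 10, 9, 6, 2) = 10
1→4→7→9→6→3: max(12, 6, 8, 12, 2) = 12
1→9→7→5→2→6→3: max(8, 8, 10, 9, 6, 2) = 10
1→4→7→5→3: max(12, 6, 10, 12) = 12
The minimum achievable maximum is 10.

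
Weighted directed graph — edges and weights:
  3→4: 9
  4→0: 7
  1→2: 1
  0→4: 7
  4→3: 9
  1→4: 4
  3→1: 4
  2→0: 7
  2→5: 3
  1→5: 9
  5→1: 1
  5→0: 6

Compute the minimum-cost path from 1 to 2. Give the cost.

1

Paths from 1 to 2:
1 -> 2: 1
Shortest: 1.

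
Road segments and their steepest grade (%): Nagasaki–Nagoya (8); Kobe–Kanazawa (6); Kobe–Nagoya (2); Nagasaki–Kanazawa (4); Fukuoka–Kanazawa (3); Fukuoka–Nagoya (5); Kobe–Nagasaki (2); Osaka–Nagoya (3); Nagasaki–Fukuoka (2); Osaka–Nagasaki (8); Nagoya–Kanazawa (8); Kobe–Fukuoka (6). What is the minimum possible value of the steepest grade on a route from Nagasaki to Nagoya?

2

A few of the Nagasaki→Nagoya routes:
Nagasaki-Fukuoka-Nagoya: max(2, 5) = 5
Nagasaki-Kobe-Nagoya: max(2, 2) = 2
Nagasaki-Kanazawa-Fukuoka-Nagoya: max(4, 3, 5) = 5
The minimum achievable maximum is 2%.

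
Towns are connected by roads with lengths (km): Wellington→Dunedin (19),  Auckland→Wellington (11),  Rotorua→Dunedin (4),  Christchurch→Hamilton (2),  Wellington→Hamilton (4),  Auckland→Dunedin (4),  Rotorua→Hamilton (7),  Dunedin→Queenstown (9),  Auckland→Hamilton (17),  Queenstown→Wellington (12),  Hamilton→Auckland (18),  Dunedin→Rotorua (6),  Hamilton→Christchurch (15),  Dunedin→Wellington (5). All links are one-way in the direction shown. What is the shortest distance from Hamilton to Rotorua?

Candidate routes:
Hamilton -> Auckland -> Wellington -> Dunedin -> Rotorua: 18 + 11 + 19 + 6 = 54
Hamilton -> Auckland -> Dunedin -> Rotorua: 18 + 4 + 6 = 28
Best route has total 28 km.

28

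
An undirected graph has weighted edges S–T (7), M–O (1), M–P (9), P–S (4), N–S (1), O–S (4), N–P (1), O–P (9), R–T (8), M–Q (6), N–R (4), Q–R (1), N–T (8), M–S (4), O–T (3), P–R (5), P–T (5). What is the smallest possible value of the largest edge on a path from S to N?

Comparing a few candidate routes:
S → P → N: max(4, 1) = 4
S → N: max(1) = 1
S → P → R → N: max(4, 5, 4) = 5
Smallest bottleneck: 1.

1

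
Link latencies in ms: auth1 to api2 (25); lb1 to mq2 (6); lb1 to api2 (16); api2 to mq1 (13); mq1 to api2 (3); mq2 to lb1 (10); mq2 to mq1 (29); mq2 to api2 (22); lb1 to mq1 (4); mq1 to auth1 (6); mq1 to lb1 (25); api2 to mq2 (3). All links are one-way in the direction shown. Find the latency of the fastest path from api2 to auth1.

19

Paths from api2 to auth1:
api2 - mq2 - lb1 - mq1 - auth1: 3 + 10 + 4 + 6 = 23
api2 - mq2 - mq1 - auth1: 3 + 29 + 6 = 38
api2 - mq1 - auth1: 13 + 6 = 19
Best route has total 19 ms.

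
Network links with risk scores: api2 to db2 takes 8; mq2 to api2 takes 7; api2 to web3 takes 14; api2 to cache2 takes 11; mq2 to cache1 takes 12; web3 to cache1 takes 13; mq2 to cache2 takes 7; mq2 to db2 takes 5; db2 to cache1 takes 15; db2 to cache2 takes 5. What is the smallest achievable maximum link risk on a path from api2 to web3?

Checking several routes:
api2 -> db2 -> mq2 -> cache1 -> web3: max(8, 5, 12, 13) = 13
api2 -> mq2 -> cache1 -> web3: max(7, 12, 13) = 13
api2 -> db2 -> cache2 -> mq2 -> cache1 -> web3: max(8, 5, 7, 12, 13) = 13
The minimum achievable maximum is 13.

13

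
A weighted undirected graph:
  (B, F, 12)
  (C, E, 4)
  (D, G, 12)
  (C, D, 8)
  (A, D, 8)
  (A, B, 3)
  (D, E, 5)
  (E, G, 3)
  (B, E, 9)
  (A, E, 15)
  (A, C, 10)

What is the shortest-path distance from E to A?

Checking several routes:
E -> B -> A: 9 + 3 = 12
E -> D -> A: 5 + 8 = 13
E -> A: 15
E -> C -> A: 4 + 10 = 14
Shortest: 12.

12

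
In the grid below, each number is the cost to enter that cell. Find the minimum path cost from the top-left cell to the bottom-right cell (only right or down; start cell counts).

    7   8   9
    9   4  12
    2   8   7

Path (0,0) (1,0) (2,0) (2,1) (2,2): 7 + 9 + 2 + 8 + 7 = 33.
For comparison, the top-then-right route costs 43.

33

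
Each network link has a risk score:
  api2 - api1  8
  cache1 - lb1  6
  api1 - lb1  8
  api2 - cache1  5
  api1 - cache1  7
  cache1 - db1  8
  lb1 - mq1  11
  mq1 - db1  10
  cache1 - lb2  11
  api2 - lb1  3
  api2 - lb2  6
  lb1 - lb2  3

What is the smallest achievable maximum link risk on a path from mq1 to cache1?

10

A few of the mq1→cache1 routes:
mq1 -> db1 -> cache1: max(10, 8) = 10
mq1 -> lb1 -> api1 -> api2 -> cache1: max(11, 8, 8, 5) = 11
mq1 -> lb1 -> api1 -> api2 -> lb2 -> cache1: max(11, 8, 8, 6, 11) = 11
mq1 -> lb1 -> api1 -> cache1: max(11, 8, 7) = 11
Best route has worst link 10.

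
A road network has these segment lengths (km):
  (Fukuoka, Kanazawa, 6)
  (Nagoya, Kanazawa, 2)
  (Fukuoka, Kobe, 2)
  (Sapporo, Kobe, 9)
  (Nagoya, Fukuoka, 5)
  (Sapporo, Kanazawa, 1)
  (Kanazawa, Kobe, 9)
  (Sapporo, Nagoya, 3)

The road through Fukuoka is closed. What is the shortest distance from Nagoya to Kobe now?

Paths from Nagoya to Kobe avoiding Fukuoka:
Nagoya→Sapporo→Kanazawa→Kobe: 3 + 1 + 9 = 13
Nagoya→Sapporo→Kobe: 3 + 9 = 12
Nagoya→Kanazawa→Sapporo→Kobe: 2 + 1 + 9 = 12
Nagoya→Kanazawa→Kobe: 2 + 9 = 11
Best route has total 11 km.

11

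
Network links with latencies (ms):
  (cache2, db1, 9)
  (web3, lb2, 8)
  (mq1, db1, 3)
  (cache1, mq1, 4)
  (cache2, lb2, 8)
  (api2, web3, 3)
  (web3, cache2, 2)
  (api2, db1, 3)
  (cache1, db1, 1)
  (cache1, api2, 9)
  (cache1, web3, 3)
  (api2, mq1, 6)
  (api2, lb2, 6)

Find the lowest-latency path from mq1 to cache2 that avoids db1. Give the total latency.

Checking several routes:
mq1 → api2 → lb2 → cache2: 6 + 6 + 8 = 20
mq1 → cache1 → web3 → cache2: 4 + 3 + 2 = 9
mq1 → api2 → cache1 → web3 → cache2: 6 + 9 + 3 + 2 = 20
mq1 → cache1 → api2 → web3 → cache2: 4 + 9 + 3 + 2 = 18
mq1 → api2 → web3 → cache2: 6 + 3 + 2 = 11
Best route has total 9 ms.

9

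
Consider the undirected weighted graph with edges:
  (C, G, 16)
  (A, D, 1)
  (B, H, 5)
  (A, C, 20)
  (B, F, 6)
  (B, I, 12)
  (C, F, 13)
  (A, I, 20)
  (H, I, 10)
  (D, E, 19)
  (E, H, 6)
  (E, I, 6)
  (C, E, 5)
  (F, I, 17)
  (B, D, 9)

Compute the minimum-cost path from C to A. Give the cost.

20

A few of the C→A routes:
C - E - I - A: 5 + 6 + 20 = 31
C - F - B - D - A: 13 + 6 + 9 + 1 = 29
C - E - D - A: 5 + 19 + 1 = 25
C - A: 20
C - E - H - B - D - A: 5 + 6 + 5 + 9 + 1 = 26
Best route has total 20.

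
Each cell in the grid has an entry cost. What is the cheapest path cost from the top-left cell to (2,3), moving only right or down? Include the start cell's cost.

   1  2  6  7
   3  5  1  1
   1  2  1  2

Cheapest: (0,0) (1,0) (2,0) (2,1) (2,2) (2,3)
  1 + 3 + 1 + 2 + 1 + 2 = 10
(Top row then right column would cost 19.)

10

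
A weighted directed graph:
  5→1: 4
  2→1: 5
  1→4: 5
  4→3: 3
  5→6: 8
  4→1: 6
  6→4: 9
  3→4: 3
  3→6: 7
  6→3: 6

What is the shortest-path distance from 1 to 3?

8

Candidate routes:
1 → 4 → 3: 5 + 3 = 8
The minimum is 8.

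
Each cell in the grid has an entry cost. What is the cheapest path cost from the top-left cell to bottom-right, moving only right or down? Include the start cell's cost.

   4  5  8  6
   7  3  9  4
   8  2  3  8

25

Best path: (0,0) → (0,1) → (1,1) → (2,1) → (2,2) → (2,3)
Cost: 4 + 5 + 3 + 2 + 3 + 8 = 25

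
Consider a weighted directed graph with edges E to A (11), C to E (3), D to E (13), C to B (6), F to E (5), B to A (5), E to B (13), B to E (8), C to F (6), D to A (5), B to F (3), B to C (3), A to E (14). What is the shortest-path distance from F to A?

Routes from F to A:
F-E-B-A: 5 + 13 + 5 = 23
F-E-A: 5 + 11 = 16
Shortest: 16.

16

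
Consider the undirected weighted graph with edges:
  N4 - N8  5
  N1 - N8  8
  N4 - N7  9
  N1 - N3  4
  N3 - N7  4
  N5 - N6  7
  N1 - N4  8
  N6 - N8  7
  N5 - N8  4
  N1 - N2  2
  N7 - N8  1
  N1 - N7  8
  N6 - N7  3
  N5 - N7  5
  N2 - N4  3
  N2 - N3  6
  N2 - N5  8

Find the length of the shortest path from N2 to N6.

12

Comparing a few candidate routes:
N2 → N1 → N8 → N7 → N6: 2 + 8 + 1 + 3 = 14
N2 → N3 → N7 → N6: 6 + 4 + 3 = 13
N2 → N4 → N8 → N7 → N6: 3 + 5 + 1 + 3 = 12
N2 → N1 → N7 → N6: 2 + 8 + 3 = 13
N2 → N4 → N7 → N6: 3 + 9 + 3 = 15
N2 → N1 → N3 → N7 → N6: 2 + 4 + 4 + 3 = 13
The minimum is 12.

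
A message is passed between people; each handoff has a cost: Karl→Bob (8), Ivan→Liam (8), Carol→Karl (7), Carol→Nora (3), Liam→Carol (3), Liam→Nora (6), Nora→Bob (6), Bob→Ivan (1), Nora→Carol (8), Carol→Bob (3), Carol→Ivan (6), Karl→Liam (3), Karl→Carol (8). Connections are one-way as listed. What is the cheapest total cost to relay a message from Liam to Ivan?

Some routes from Liam to Ivan:
Liam→Nora→Bob→Ivan: 6 + 6 + 1 = 13
Liam→Carol→Bob→Ivan: 3 + 3 + 1 = 7
Liam→Carol→Ivan: 3 + 6 = 9
Liam→Carol→Nora→Bob→Ivan: 3 + 3 + 6 + 1 = 13
Shortest: 7.

7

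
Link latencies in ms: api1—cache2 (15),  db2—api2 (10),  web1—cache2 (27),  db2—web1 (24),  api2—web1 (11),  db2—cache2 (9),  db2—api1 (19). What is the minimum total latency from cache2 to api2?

A few of the cache2→api2 routes:
cache2-web1-api2: 27 + 11 = 38
cache2-db2-web1-api2: 9 + 24 + 11 = 44
cache2-db2-api2: 9 + 10 = 19
cache2-api1-db2-api2: 15 + 19 + 10 = 44
Shortest: 19 ms.

19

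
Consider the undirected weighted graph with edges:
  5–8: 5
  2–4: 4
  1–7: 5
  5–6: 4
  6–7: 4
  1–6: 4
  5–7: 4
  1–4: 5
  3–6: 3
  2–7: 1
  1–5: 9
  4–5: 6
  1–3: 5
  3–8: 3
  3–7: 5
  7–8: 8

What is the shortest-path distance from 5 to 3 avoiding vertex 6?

8

A few of the 5→3 routes:
5 -> 8 -> 3: 5 + 3 = 8
5 -> 1 -> 3: 9 + 5 = 14
5 -> 7 -> 1 -> 3: 4 + 5 + 5 = 14
5 -> 7 -> 3: 4 + 5 = 9
Shortest: 8.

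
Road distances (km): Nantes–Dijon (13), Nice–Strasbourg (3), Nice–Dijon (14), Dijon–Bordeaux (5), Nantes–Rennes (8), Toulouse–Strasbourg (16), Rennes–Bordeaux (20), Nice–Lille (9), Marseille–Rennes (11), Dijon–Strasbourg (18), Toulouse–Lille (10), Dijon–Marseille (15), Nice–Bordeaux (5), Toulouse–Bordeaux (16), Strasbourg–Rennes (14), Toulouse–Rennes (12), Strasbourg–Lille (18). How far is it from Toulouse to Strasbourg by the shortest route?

Checking several routes:
Toulouse -> Bordeaux -> Nice -> Strasbourg: 16 + 5 + 3 = 24
Toulouse -> Strasbourg: 16
Toulouse -> Lille -> Nice -> Strasbourg: 10 + 9 + 3 = 22
Best route has total 16 km.

16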